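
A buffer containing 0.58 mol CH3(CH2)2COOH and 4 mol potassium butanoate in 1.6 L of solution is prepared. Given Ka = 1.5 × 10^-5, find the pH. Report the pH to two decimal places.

pKa = −log(1.5 × 10^-5) = 4.824
Using pH = pKa + log([base]/[acid]) with [base]/[acid] = 4/0.58:
pH = 4.824 + (+0.839) = 5.66

pH = 5.66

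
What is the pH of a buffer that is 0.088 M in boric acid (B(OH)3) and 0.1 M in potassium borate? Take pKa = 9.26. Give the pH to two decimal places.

Henderson–Hasselbalch: pH = pKa + log([B(OH)4-]/[B(OH)3]) = 9.26 + log(0.1/0.088)
pH = 9.26 + (+0.056) = 9.32

pH = 9.32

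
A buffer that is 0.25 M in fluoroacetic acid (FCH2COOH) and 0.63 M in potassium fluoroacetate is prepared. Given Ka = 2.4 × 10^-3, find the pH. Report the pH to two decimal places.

pH = 3.02

pKa = −log(2.4 × 10^-3) = 2.620
Using pH = pKa + log([base]/[acid]) with [base]/[acid] = 0.63/0.25:
pH = 2.620 + (+0.401) = 3.02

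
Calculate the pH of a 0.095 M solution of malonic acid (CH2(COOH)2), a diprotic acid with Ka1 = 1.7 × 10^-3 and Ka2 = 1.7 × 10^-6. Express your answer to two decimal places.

pH = 1.92

Ka1 ≫ Ka2, so treat the first dissociation as the only significant source of H+.
Ka1 = x²/(0.095 − x) = 1.7 × 10^-3
Solving the quadratic: x = (−Ka1 + √(Ka1² + 4·Ka1·C₀))/2 = 1.19 × 10^-2 M
pH = −log(1.19 × 10^-2) = 1.92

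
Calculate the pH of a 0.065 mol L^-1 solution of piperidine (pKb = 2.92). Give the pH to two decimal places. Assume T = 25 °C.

pH = 11.92

C5H10NH + H2O ⇌ C5H10NH2+ + OH-
Kb = 10^(−2.92) = 1.20 × 10^-3
Kb = x²/(0.065 − x) = 1.20 × 10^-3
x is not negligible relative to C₀; solve x² + 0.0012·x − 7.8e-05 = 0.
x = [−0.0012 + √(0.0012² + 0.000312)]/2 = 8.25 × 10^-3 M
pOH = −log(8.25 × 10^-3) = 2.08; pH = 14.00 − 2.08 = 11.92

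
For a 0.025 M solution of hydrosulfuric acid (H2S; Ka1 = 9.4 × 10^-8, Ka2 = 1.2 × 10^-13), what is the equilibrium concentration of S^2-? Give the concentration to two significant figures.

First ionization gives [H+] ≈ [HS-] = 4.85 × 10^-5 M.
Second step: Ka2 = [H+][S^2-]/[HS-] ≈ [S^2-] (since [H+] ≈ [HS-]).
So [S^2-] ≈ Ka2.

1.2 × 10^-13 M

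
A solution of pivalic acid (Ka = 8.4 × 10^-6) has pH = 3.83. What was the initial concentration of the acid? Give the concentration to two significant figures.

[H+] = 10^(-3.83) = 1.48 × 10^-4 M = x
Ka = x²/(C₀ − x) ⇒ C₀ = x + x²/Ka
C₀ = 1.48 × 10^-4 + (1.48 × 10^-4)²/(8.4 × 10^-6) = 2.76 × 10^-3 M

C₀ = 2.8 × 10^-3 M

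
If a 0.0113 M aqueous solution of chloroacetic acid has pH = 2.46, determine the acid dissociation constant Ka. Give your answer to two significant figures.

Ka = 1.5 × 10^-3

[H+] = 10^(-2.46) = 3.47 × 10^-3 M
At equilibrium [HA] = 0.0113 − 3.47 × 10^-3 = 7.83 × 10^-3 M
Ka = [H+][A-]/[HA] = (3.47 × 10^-3)² / 7.83 × 10^-3 = 1.5 × 10^-3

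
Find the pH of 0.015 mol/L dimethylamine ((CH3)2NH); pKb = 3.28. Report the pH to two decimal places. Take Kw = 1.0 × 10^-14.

(CH3)2NH + H2O ⇌ (CH3)2NH2+ + OH-
Kb = 10^(−3.28) = 5.25 × 10^-4
Kb = x²/(0.015 − x) = 5.25 × 10^-4
x is not negligible relative to C₀; solve x² + 0.000525·x − 7.87e-06 = 0.
x = (−Kb + √(Kb² + 4·Kb·C₀))/2 = 2.56 × 10^-3 M
pOH = 2.59, so pH = 14.00 − pOH = 11.41

pH = 11.41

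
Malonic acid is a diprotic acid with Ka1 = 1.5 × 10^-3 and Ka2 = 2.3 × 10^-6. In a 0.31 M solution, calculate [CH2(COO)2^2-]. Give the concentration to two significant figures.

First ionization gives [H+] ≈ [CH2(COOH)COO-] = 2.08 × 10^-2 M.
Second step: Ka2 = [H+][CH2(COO)2^2-]/[CH2(COOH)COO-] ≈ [CH2(COO)2^2-] (since [H+] ≈ [CH2(COOH)COO-]).
So [CH2(COO)2^2-] ≈ Ka2.

2.3 × 10^-6 M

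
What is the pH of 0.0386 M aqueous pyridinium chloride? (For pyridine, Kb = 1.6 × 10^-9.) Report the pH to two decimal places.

pH = 3.31

C5H5NH+ is the conjugate acid of the weak base C5H5N.
Ka = Kw/Kb = 1.0×10^-14 / 1.6 × 10^-9 = 6.25 × 10^-6
From the ICE table, Ka = x²/(0.0386 − x) = 6.25 × 10^-6.
Assume x ≪ 0.0386: x ≈ √(6.25 × 10^-6 × 0.0386) = 4.91 × 10^-4 M
(x/C₀ = 1.3% < 5%, so the approximation holds.)
pH = −log[H+] = −log(4.91 × 10^-4) = 3.31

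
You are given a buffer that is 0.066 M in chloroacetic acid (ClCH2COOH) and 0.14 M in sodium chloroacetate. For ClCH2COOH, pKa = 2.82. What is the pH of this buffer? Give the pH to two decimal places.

pH = 3.15

Using pH = pKa + log([base]/[acid]) with [base]/[acid] = 0.14/0.066:
pH = 2.82 + (+0.327) = 3.15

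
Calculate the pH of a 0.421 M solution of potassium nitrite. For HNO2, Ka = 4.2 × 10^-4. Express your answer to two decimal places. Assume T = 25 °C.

NO2- is the conjugate base of the weak acid HNO2.
Kb = Kw/Ka = 1.0×10^-14 / 4.2 × 10^-4 = 2.38 × 10^-11
From the ICE table, Kb = [OH-]²/(0.421 − [OH-]) = 2.38 × 10^-11.
Since Kb ≪ C₀, [OH-] ≈ √(Kb·C₀) = 3.17 × 10^-6 M.
pOH = 5.50, so pH = 14.00 − pOH = 8.50

pH = 8.50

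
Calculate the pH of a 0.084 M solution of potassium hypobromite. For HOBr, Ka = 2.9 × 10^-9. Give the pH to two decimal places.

OBr- is the conjugate base of the weak acid HOBr.
Kb = Kw/Ka = 1.0×10^-14 / 2.9 × 10^-9 = 3.45 × 10^-6
From the ICE table, Kb = x²/(0.084 − x) = 3.45 × 10^-6.
Assume x ≪ 0.084: x ≈ √(3.45 × 10^-6 × 0.084) = 5.38 × 10^-4 M
Check: 0.64% ionized — well under 5%, approximation valid.
pOH = −log(5.38 × 10^-4) = 3.27; pH = 14.00 − 3.27 = 10.73

pH = 10.73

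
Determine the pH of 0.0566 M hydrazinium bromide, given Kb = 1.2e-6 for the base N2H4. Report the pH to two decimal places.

N2H5+ is the conjugate acid of the weak base N2H4.
Ka = Kw/Kb = 1.0×10^-14 / 1.2 × 10^-6 = 8.33 × 10^-9
Ka = [H+]²/(0.0566 − [H+]) = 8.33 × 10^-9
Assume [H+] ≪ 0.0566: [H+] ≈ √(8.33 × 10^-9 × 0.0566) = 2.17 × 10^-5 M
pH = −log(2.17 × 10^-5) = 4.66

pH = 4.66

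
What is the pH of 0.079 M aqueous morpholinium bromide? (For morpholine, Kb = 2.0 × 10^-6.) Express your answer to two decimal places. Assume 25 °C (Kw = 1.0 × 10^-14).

C4H8ONH2+ is the conjugate acid of the weak base C4H8ONH.
Ka = Kw/Kb = 1.0×10^-14 / 2.0 × 10^-6 = 5.00 × 10^-9
From the ICE table, Ka = [H+]²/(0.079 − [H+]) = 5.00 × 10^-9.
Neglecting [H+] in the denominator: [H+] = √(5.00 × 10^-9 × 0.079) = 1.99 × 10^-5 M
Check: 0.025% ionized — well under 5%, approximation valid.
pH = −log(1.99 × 10^-5) = 4.70

pH = 4.70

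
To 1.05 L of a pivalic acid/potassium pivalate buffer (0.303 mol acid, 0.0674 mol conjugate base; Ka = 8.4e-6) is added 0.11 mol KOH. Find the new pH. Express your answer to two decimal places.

OH- converts (CH3)3CCOOH to (CH3)3CCOO-: (CH3)3CCOOH → 0.193 mol, (CH3)3CCOO- → 0.177 mol.
pKa = −log(8.4 × 10^-6) = 5.076
pH = pKa + log([A⁻]/[HA]) = 5.076 + log(0.177/0.193) = 5.076 -0.038

pH = 5.04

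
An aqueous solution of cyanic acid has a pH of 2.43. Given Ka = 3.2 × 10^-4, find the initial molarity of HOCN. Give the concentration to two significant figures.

C₀ = 4.7 × 10^-2 M

[H+] = 10^(-2.43) = 3.72 × 10^-3 M = x
Ka = x²/(C₀ − x) ⇒ C₀ = x + x²/Ka
C₀ = 3.72 × 10^-3 + (3.72 × 10^-3)²/(3.2 × 10^-4) = 4.70 × 10^-2 M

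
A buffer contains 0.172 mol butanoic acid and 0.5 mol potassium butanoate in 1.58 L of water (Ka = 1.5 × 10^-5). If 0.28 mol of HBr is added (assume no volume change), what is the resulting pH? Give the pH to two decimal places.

Added H+ converts CH3(CH2)2COO- to CH3(CH2)2COOH: CH3(CH2)2COOH → 0.452 mol, CH3(CH2)2COO- → 0.22 mol.
pKa = −log(1.5 × 10^-5) = 4.824
pH = pKa + log([A⁻]/[HA]) = 4.824 + log(0.22/0.452) = 4.824 -0.313

pH = 4.51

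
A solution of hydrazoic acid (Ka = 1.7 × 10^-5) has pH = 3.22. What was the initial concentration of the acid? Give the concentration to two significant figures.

C₀ = 2.2 × 10^-2 M

[H+] = 10^(-3.22) = 6.03 × 10^-4 M = x
Ka = x²/(C₀ − x) ⇒ C₀ = x + x²/Ka
C₀ = 6.03 × 10^-4 + (6.03 × 10^-4)²/(1.7 × 10^-5) = 2.20 × 10^-2 M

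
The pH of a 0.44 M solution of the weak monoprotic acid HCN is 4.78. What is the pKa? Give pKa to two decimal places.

[H+] = 10^(-4.78) = 1.66 × 10^-5 M
At equilibrium [HA] = 0.44 − 1.66 × 10^-5 = 4.40 × 10^-1 M
Ka = [H+][A-]/[HA] = (1.66 × 10^-5)² / 4.40 × 10^-1 = 6.26 × 10^-10
pKa = -log(6.26 × 10^-10) = 9.20

pKa = 9.20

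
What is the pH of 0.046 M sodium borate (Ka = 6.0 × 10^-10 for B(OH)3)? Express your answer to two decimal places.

B(OH)4- is the conjugate base of the weak acid B(OH)3.
Kb = Kw/Ka = 1.0×10^-14 / 6.0 × 10^-10 = 1.67 × 10^-5
From the ICE table, Kb = [OH-]²/(0.046 − [OH-]) = 1.67 × 10^-5.
Neglecting [OH-] in the denominator: [OH-] = √(1.67 × 10^-5 × 0.046) = 8.76 × 10^-4 M
([OH-]/C₀ = 1.9% < 5%, so the approximation holds.)
pOH = 3.06, so pH = 14.00 − pOH = 10.94

pH = 10.94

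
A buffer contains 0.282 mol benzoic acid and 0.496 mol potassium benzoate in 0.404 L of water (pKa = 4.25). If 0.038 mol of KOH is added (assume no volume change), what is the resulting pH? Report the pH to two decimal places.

After neutralization: n(C6H5COOH) = 0.244 mol, n(C6H5COO-) = 0.534 mol.
Henderson–Hasselbalch with mole ratio 0.534/0.244: pH = 4.25 + (+0.340)

pH = 4.59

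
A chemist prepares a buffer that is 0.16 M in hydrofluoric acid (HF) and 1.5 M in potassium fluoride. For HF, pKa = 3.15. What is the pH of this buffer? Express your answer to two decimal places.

pH = 4.12

pH = pKa + log([A⁻]/[HA]) = 3.15 + log(1.5/0.16)
pH = 3.15 + (+0.972) = 4.12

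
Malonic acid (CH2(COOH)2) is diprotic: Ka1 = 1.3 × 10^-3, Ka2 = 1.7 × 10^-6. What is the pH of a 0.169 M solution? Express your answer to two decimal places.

pH = 1.85

Since Ka1 ≫ Ka2, the first ionization dominates [H+].
Ka1 = x²/(0.169 − x) = 1.3 × 10^-3
Solving the quadratic: x = (−Ka1 + √(Ka1² + 4·Ka1·C₀))/2 = 1.42 × 10^-2 M
pH = −log(1.42 × 10^-2) = 1.85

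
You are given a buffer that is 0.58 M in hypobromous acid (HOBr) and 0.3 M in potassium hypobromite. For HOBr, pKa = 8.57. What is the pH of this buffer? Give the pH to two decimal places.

Henderson–Hasselbalch: pH = pKa + log([OBr-]/[HOBr]) = 8.57 + log(0.3/0.58)
pH = 8.57 + (-0.286) = 8.28

pH = 8.28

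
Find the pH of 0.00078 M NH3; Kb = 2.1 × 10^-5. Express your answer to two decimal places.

pH = 10.07

NH3 + H2O ⇌ NH4+ + OH-
From the ICE table, Kb = x²/(0.00078 − x) = 2.1 × 10^-5.
Here C₀/Kb ≈ 37.1, so the small-x approximation fails. Use the quadratic:
x = (−Kb + √(Kb² + 4·Kb·C₀))/2 = 1.18 × 10^-4 M
pOH = 3.93, so pH = 14.00 − pOH = 10.07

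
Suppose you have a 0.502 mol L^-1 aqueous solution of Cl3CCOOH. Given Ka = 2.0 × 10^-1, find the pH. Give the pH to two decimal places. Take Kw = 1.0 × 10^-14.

Cl3CCOOH ⇌ Cl3CCOO- + H+
From the ICE table, Ka = [H+]²/(0.502 − [H+]) = 2.0 × 10^-1.
[H+] is not negligible relative to C₀; solve [H+]² + 0.2·[H+] − 0.1 = 0.
[H+] = (−Ka + √(Ka² + 4·Ka·C₀))/2 = 2.32 × 10^-1 M
pH = −log[H+] = −log(2.32 × 10^-1) = 0.63

pH = 0.63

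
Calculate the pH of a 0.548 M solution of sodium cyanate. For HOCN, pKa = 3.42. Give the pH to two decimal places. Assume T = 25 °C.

pH = 8.58

OCN- is the conjugate base of the weak acid HOCN.
Ka = 10^(−3.42) = 3.80 × 10^-4
Kb = Kw/Ka = 1.0×10^-14 / 3.80 × 10^-4 = 2.63 × 10^-11
Kb = x²/(0.548 − x) = 2.63 × 10^-11
Neglecting x in the denominator: x = √(2.63 × 10^-11 × 0.548) = 3.80 × 10^-6 M
Check: 0.00069% ionized — well under 5%, approximation valid.
pOH = −log(3.80 × 10^-6) = 5.42; pH = 14.00 − 5.42 = 8.58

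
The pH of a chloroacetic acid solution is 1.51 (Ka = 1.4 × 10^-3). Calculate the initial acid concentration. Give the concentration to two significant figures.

C₀ = 7.1 × 10^-1 M

[H+] = 10^(-1.51) = 3.09 × 10^-2 M = x
Ka = x²/(C₀ − x) ⇒ C₀ = x + x²/Ka
C₀ = 3.09 × 10^-2 + (3.09 × 10^-2)²/(1.4 × 10^-3) = 7.13 × 10^-1 M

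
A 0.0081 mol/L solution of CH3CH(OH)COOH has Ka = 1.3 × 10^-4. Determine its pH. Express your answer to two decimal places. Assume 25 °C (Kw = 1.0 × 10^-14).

CH3CH(OH)COOH ⇌ CH3CH(OH)COO- + H+
Ka = x²/(0.0081 − x) = 1.3 × 10^-4
x is not negligible relative to C₀; solve x² + 0.00013·x − 1.05e-06 = 0.
x = [−0.00013 + √(0.00013² + 4.21e-06)]/2 = 9.63 × 10^-4 M
pH = −log[H+] = −log(9.63 × 10^-4) = 3.02

pH = 3.02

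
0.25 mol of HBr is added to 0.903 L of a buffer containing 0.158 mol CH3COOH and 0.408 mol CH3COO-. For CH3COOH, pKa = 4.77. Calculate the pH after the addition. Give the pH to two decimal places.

Added H+ converts CH3COO- to CH3COOH: CH3COOH → 0.408 mol, CH3COO- → 0.158 mol.
pH = pKa + log([A⁻]/[HA]) = 4.77 + log(0.158/0.408) = 4.77 -0.412

pH = 4.36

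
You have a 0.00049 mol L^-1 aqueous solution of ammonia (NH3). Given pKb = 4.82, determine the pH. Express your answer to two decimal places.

NH3 + H2O ⇌ NH4+ + OH-
Kb = 10^(−4.82) = 1.51 × 10^-5
Kb = x²/(0.00049 − x) = 1.51 × 10^-5
The 5% rule fails; solving x² + Kb·x − Kb·C₀ = 0 exactly:
x = [−1.51e-05 + √(1.51e-05² + 2.96e-08)]/2 = 7.88 × 10^-5 M
pOH = −log(7.88 × 10^-5) = 4.10; pH = 14.00 − 4.10 = 9.90

pH = 9.90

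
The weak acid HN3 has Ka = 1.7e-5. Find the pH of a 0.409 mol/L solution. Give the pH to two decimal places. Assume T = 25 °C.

HN3 ⇌ N3- + H+
Ka = [H+]²/(0.409 − [H+]) = 1.7 × 10^-5
Neglecting [H+] in the denominator: [H+] = √(1.7 × 10^-5 × 0.409) = 2.64 × 10^-3 M
Check: 0.64% ionized — well under 5%, approximation valid.
pH = −log[H+] = −log(2.64 × 10^-3) = 2.58

pH = 2.58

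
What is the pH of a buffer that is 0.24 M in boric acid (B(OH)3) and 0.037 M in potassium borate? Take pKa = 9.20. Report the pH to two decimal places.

Henderson–Hasselbalch: pH = pKa + log([B(OH)4-]/[B(OH)3]) = 9.20 + log(0.037/0.24)
pH = 9.20 + (-0.812) = 8.39

pH = 8.39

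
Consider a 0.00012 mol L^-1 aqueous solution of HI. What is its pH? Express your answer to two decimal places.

pH = 3.92

HI is a strong acid and dissociates completely, so [H+] = 0.00012 M.
pH = -log(0.00012) = 3.92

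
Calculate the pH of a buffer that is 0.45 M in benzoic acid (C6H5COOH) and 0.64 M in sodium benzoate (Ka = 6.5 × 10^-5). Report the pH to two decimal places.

pKa = −log(6.5 × 10^-5) = 4.187
Using pH = pKa + log([base]/[acid]) with [base]/[acid] = 0.64/0.45:
pH = 4.187 + (+0.153) = 4.34

pH = 4.34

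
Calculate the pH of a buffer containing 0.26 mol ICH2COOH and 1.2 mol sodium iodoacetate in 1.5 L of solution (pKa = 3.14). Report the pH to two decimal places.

Henderson–Hasselbalch: pH = pKa + log([ICH2COO-]/[ICH2COOH]) = 3.14 + log(1.2/0.26)
pH = 3.14 + (+0.664) = 3.80

pH = 3.80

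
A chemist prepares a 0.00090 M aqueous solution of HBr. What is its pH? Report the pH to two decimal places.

pH = 3.05

HBr is a strong acid and dissociates completely, so [H+] = 0.00090 M.
pH = -log(0.0009) = 3.05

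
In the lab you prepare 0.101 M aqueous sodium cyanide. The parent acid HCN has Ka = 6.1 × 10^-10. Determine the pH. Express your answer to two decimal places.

pH = 11.11

CN- is the conjugate base of the weak acid HCN.
Kb = Kw/Ka = 1.0×10^-14 / 6.1 × 10^-10 = 1.64 × 10^-5
From the ICE table, Kb = x²/(0.101 − x) = 1.64 × 10^-5.
Neglecting x in the denominator: x = √(1.64 × 10^-5 × 0.101) = 1.29 × 10^-3 M
pOH = 2.89, so pH = 14.00 − pOH = 11.11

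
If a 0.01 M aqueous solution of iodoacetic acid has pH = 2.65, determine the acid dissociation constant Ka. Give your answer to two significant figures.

Ka = 6.5 × 10^-4

[H+] = 10^(-2.65) = 2.24 × 10^-3 M
At equilibrium [HA] = 0.01 − 2.24 × 10^-3 = 7.76 × 10^-3 M
Ka = [H+][A-]/[HA] = (2.24 × 10^-3)² / 7.76 × 10^-3 = 6.5 × 10^-4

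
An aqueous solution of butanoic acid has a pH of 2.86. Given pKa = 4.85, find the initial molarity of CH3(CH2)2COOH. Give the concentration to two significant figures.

[H+] = 10^(-2.86) = 1.38 × 10^-3 M = x
Ka = 10^(−4.85) = 1.41 × 10^-5
Ka = x²/(C₀ − x) ⇒ C₀ = x + x²/Ka
C₀ = 1.38 × 10^-3 + (1.38 × 10^-3)²/(1.41 × 10^-5) = 1.36 × 10^-1 M

C₀ = 1.4 × 10^-1 M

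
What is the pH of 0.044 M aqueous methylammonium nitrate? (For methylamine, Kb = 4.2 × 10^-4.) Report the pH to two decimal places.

CH3NH3+ is the conjugate acid of the weak base CH3NH2.
Ka = Kw/Kb = 1.0×10^-14 / 4.2 × 10^-4 = 2.38 × 10^-11
Let x = [H+] at equilibrium. Ka = x²/(0.044 − x).
Neglecting x in the denominator: x = √(2.38 × 10^-11 × 0.044) = 1.02 × 10^-6 M
pH = −log(1.02 × 10^-6) = 5.99

pH = 5.99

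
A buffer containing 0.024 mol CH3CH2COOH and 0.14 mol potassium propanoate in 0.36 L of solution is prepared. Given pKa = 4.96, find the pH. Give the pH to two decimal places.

pH = 5.73

Henderson–Hasselbalch: pH = pKa + log([CH3CH2COO-]/[CH3CH2COOH]) = 4.96 + log(0.14/0.024)
pH = 4.96 + (+0.766) = 5.73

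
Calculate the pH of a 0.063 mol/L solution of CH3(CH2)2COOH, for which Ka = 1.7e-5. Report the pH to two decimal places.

CH3(CH2)2COOH ⇌ CH3(CH2)2COO- + H+
Let x = [H+] at equilibrium. Ka = x²/(0.063 − x).
Neglecting x in the denominator: x = √(1.7 × 10^-5 × 0.063) = 1.03 × 10^-3 M
Check: 1.6% ionized — well under 5%, approximation valid.
pH = −log[H+] = −log(1.03 × 10^-3) = 2.99

pH = 2.99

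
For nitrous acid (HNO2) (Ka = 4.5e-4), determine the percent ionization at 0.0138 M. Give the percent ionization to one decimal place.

HNO2 ⇌ NO2- + H+; let x = [H+] at equilibrium.
Ka = x²/(C₀ − x); solving the quadratic gives x = 2.28 × 10^-3 M.
Fraction ionized = 2.28 × 10^-3 / 0.0138 = 0.1652 → 16.5%

16.5%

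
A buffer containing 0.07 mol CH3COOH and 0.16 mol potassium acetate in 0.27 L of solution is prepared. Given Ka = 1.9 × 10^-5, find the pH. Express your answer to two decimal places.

pKa = −log(1.9 × 10^-5) = 4.721
Henderson–Hasselbalch: pH = pKa + log([CH3COO-]/[CH3COOH]) = 4.721 + log(0.16/0.07)
pH = 4.721 + (+0.359) = 5.08

pH = 5.08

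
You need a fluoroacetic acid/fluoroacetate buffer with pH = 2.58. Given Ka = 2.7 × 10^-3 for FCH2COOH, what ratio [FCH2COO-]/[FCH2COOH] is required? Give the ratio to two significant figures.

ratio = 1.0

pKa = -log(2.7 × 10^-3) = 2.569
pH = pKa + log(r) ⇒ log(r) = 2.58 − 2.569 = +0.011
r = [FCH2COO-]/[FCH2COOH] = 10^(+0.011) = 1.03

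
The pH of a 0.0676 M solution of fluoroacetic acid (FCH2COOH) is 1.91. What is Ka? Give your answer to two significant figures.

Ka = 2.7 × 10^-3

[H+] = 10^(-1.91) = 1.23 × 10^-2 M
At equilibrium [HA] = 0.0676 − 1.23 × 10^-2 = 5.53 × 10^-2 M
Ka = [H+][A-]/[HA] = (1.23 × 10^-2)² / 5.53 × 10^-2 = 2.7 × 10^-3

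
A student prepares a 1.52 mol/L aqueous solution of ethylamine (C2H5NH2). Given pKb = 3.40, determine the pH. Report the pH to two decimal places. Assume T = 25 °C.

C2H5NH2 + H2O ⇌ C2H5NH3+ + OH-
Kb = 10^(−3.40) = 3.98 × 10^-4
From the ICE table, Kb = x²/(1.52 − x) = 3.98 × 10^-4.
Assume x ≪ 1.52: x ≈ √(3.98 × 10^-4 × 1.52) = 2.46 × 10^-2 M
pOH = 1.61, so pH = 14.00 − pOH = 12.39

pH = 12.39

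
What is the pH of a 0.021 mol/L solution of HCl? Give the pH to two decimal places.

HCl is a strong acid and dissociates completely, so [H+] = 0.021 M.
pH = -log(0.021) = 1.68

pH = 1.68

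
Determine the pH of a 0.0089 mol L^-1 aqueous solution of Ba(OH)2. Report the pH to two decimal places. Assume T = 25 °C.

Ba(OH)2 is a strong base (each formula unit releases 2 OH-); [OH-] = 0.0178 M.
pOH = -log(0.0178) = 1.75
pH = 14.00 - 1.75 = 12.25

pH = 12.25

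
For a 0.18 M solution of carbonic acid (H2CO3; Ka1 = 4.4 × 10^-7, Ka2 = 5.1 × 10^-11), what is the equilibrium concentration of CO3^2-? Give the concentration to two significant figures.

First ionization gives [H+] ≈ [HCO3-] = 2.81 × 10^-4 M.
Second step: Ka2 = [H+][CO3^2-]/[HCO3-] ≈ [CO3^2-] (since [H+] ≈ [HCO3-]).
So [CO3^2-] ≈ Ka2.

5.1 × 10^-11 M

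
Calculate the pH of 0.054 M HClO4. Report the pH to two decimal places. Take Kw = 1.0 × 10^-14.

pH = 1.27

HClO4 is a strong acid and dissociates completely, so [H+] = 0.054 M.
pH = -log(0.054) = 1.27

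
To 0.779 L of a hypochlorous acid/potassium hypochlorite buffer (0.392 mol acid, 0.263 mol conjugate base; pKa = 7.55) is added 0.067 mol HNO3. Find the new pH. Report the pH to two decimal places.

pH = 7.18

Added H+ converts OCl- to HOCl: HOCl → 0.459 mol, OCl- → 0.196 mol.
Henderson–Hasselbalch with mole ratio 0.196/0.459: pH = 7.55 + (-0.370)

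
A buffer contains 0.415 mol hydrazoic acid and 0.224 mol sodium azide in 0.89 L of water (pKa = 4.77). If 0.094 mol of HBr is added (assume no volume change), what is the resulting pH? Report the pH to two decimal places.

pH = 4.18

After neutralization: n(HN3) = 0.509 mol, n(N3-) = 0.13 mol.
pH = pKa + log([A⁻]/[HA]) = 4.77 + log(0.13/0.509) = 4.77 -0.593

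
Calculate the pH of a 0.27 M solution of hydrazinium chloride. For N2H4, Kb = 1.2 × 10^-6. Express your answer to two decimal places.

pH = 4.32

N2H5+ is the conjugate acid of the weak base N2H4.
Ka = Kw/Kb = 1.0×10^-14 / 1.2 × 10^-6 = 8.33 × 10^-9
From the ICE table, Ka = [H+]²/(0.27 − [H+]) = 8.33 × 10^-9.
Neglecting [H+] in the denominator: [H+] = √(8.33 × 10^-9 × 0.27) = 4.74 × 10^-5 M
pH = −log[H+] = −log(4.74 × 10^-5) = 4.32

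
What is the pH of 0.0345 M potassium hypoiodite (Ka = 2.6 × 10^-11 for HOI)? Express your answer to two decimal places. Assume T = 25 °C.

pH = 11.54

OI- is the conjugate base of the weak acid HOI.
Kb = Kw/Ka = 1.0×10^-14 / 2.6 × 10^-11 = 3.85 × 10^-4
Kb = x²/(0.0345 − x) = 3.85 × 10^-4
x is not negligible relative to C₀; solve x² + 0.000385·x − 1.33e-05 = 0.
x = (−Kb + √(Kb² + 4·Kb·C₀))/2 = 3.46 × 10^-3 M
pOH = 2.46, so pH = 14.00 − pOH = 11.54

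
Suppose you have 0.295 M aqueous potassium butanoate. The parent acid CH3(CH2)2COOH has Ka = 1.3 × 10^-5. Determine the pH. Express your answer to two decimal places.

CH3(CH2)2COO- is the conjugate base of the weak acid CH3(CH2)2COOH.
Kb = Kw/Ka = 1.0×10^-14 / 1.3 × 10^-5 = 7.69 × 10^-10
Kb = [OH-]²/(0.295 − [OH-]) = 7.69 × 10^-10
Since Kb ≪ C₀, [OH-] ≈ √(Kb·C₀) = 1.51 × 10^-5 M.
Check: 0.0051% ionized — well under 5%, approximation valid.
pOH = 4.82, so pH = 14.00 − pOH = 9.18

pH = 9.18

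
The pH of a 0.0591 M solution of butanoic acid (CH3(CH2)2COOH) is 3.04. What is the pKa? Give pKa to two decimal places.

[H+] = 10^(-3.04) = 9.12 × 10^-4 M
At equilibrium [HA] = 0.0591 − 9.12 × 10^-4 = 5.82 × 10^-2 M
Ka = [H+][A-]/[HA] = (9.12 × 10^-4)² / 5.82 × 10^-2 = 1.43 × 10^-5
pKa = -log(1.43 × 10^-5) = 4.84

pKa = 4.84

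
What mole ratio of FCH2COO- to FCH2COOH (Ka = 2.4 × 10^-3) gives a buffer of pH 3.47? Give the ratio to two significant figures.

ratio = 7.1

pKa = -log(2.4 × 10^-3) = 2.620
pH = pKa + log(r) ⇒ log(r) = 3.47 − 2.620 = +0.850
r = [FCH2COO-]/[FCH2COOH] = 10^(+0.850) = 7.08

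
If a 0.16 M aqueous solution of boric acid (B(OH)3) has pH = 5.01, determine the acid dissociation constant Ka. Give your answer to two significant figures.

Ka = 6.0 × 10^-10

[H+] = 10^(-5.01) = 9.77 × 10^-6 M
At equilibrium [HA] = 0.16 − 9.77 × 10^-6 = 1.60 × 10^-1 M
Ka = [H+][A-]/[HA] = (9.77 × 10^-6)² / 1.60 × 10^-1 = 6.0 × 10^-10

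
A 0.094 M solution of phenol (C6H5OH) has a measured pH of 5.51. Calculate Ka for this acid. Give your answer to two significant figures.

[H+] = 10^(-5.51) = 3.09 × 10^-6 M
At equilibrium [HA] = 0.094 − 3.09 × 10^-6 = 9.40 × 10^-2 M
Ka = [H+][A-]/[HA] = (3.09 × 10^-6)² / 9.40 × 10^-2 = 1.0 × 10^-10

Ka = 1.0 × 10^-10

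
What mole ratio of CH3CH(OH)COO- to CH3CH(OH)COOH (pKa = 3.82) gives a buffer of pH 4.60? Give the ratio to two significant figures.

pH = pKa + log(r) ⇒ log(r) = 4.60 − 3.82 = +0.78
r = [CH3CH(OH)COO-]/[CH3CH(OH)COOH] = 10^(+0.78) = 6.03

ratio = 6.0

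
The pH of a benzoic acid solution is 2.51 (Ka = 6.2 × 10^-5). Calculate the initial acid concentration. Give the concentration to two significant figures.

[H+] = 10^(-2.51) = 3.09 × 10^-3 M = x
Ka = x²/(C₀ − x) ⇒ C₀ = x + x²/Ka
C₀ = 3.09 × 10^-3 + (3.09 × 10^-3)²/(6.2 × 10^-5) = 1.57 × 10^-1 M

C₀ = 1.6 × 10^-1 M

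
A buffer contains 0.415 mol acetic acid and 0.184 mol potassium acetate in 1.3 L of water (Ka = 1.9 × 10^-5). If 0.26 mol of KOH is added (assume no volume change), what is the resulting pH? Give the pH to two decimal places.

After neutralization: n(CH3COOH) = 0.155 mol, n(CH3COO-) = 0.444 mol.
pKa = −log(1.9 × 10^-5) = 4.721
pH = pKa + log([A⁻]/[HA]) = 4.721 + log(0.444/0.155) = 4.721 +0.457

pH = 5.18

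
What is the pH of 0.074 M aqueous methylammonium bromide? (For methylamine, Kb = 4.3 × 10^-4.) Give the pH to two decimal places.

CH3NH3+ is the conjugate acid of the weak base CH3NH2.
Ka = Kw/Kb = 1.0×10^-14 / 4.3 × 10^-4 = 2.33 × 10^-11
From the ICE table, Ka = x²/(0.074 − x) = 2.33 × 10^-11.
Since Ka ≪ C₀, x ≈ √(Ka·C₀) = 1.31 × 10^-6 M.
Check: 0.0018% ionized — well under 5%, approximation valid.
pH = −log[H+] = −log(1.31 × 10^-6) = 5.88

pH = 5.88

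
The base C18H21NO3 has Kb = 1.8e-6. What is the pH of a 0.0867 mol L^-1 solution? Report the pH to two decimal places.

C18H21NO3 + H2O ⇌ C18H22NO3+ + OH-
From the ICE table, Kb = x²/(0.0867 − x) = 1.8 × 10^-6.
Since Kb ≪ C₀, x ≈ √(Kb·C₀) = 3.95 × 10^-4 M.
Check: 0.46% ionized — well under 5%, approximation valid.
pOH = −log(3.95 × 10^-4) = 3.40; pH = 14.00 − 3.40 = 10.60

pH = 10.60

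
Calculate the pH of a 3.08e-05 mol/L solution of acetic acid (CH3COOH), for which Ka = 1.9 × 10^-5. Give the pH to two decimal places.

pH = 4.78

CH3COOH ⇌ CH3COO- + H+
From the ICE table, Ka = x²/(3.08e-05 − x) = 1.9 × 10^-5.
x is not negligible relative to C₀; solve x² + 1.9e-05·x − 5.85e-10 = 0.
x = (−Ka + √(Ka² + 4·Ka·C₀))/2 = 1.65 × 10^-5 M
pH = −log[H+] = −log(1.65 × 10^-5) = 4.78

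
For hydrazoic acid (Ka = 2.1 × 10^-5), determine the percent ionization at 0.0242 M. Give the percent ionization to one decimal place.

2.9%

HN3 ⇌ N3- + H+; let x = [H+] at equilibrium.
x ≈ √(Ka·C₀) = √(2.1 × 10^-5 × 0.0242) = 7.13 × 10^-4 M
% ionization = x/C₀ × 100% = 7.13 × 10^-4/0.0242 × 100% = 2.9%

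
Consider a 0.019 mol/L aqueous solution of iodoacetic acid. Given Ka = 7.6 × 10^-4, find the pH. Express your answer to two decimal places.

pH = 2.46

ICH2COOH ⇌ ICH2COO- + H+
Ka = x²/(0.019 − x) = 7.6 × 10^-4
Here C₀/Ka ≈ 25, so the small-x approximation fails. Use the quadratic:
x = [−0.00076 + √(0.00076² + 5.78e-05)]/2 = 3.44 × 10^-3 M
pH = −log(3.44 × 10^-3) = 2.46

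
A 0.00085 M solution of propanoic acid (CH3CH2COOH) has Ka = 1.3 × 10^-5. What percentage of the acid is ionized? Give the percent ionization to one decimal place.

CH3CH2COOH ⇌ CH3CH2COO- + H+; let x = [H+] at equilibrium.
Ka = x²/(C₀ − x); solving the quadratic gives x = 9.88 × 10^-5 M.
% ionization = x/C₀ × 100% = 9.88 × 10^-5/0.00085 × 100% = 11.6%

11.6%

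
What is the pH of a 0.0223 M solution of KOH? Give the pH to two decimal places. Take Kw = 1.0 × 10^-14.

KOH is a strong base; [OH-] = 0.0223 M.
pOH = -log(0.0223) = 1.65
pH = 14.00 - 1.65 = 12.35

pH = 12.35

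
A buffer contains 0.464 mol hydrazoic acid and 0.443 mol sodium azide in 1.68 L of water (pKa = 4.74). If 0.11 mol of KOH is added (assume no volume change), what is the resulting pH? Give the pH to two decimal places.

pH = 4.93

OH- converts HN3 to N3-: HN3 → 0.354 mol, N3- → 0.553 mol.
pH = pKa + log([A⁻]/[HA]) = 4.74 + log(0.553/0.354) = 4.74 +0.194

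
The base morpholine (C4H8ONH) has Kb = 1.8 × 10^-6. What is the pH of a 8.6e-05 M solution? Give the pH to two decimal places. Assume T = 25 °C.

C4H8ONH + H2O ⇌ C4H8ONH2+ + OH-
Kb = x²/(8.6e-05 − x) = 1.8 × 10^-6
Here C₀/Kb ≈ 47.8, so the small-x approximation fails. Use the quadratic:
x = [−1.8e-06 + √(1.8e-06² + 6.19e-10)]/2 = 1.16 × 10^-5 M
pOH = 4.94, so pH = 14.00 − pOH = 9.06

pH = 9.06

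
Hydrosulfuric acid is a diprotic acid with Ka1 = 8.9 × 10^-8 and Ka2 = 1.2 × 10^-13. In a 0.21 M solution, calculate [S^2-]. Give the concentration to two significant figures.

1.2 × 10^-13 M

First ionization gives [H+] ≈ [HS-] = 1.37 × 10^-4 M.
Second step: Ka2 = [H+][S^2-]/[HS-] ≈ [S^2-] (since [H+] ≈ [HS-]).
So [S^2-] ≈ Ka2.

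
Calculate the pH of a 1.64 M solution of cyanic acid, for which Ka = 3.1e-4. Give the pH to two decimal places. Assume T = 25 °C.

pH = 1.65

HOCN ⇌ OCN- + H+
Let x = [H+] at equilibrium. Ka = x²/(1.64 − x).
Assume x ≪ 1.64: x ≈ √(3.1 × 10^-4 × 1.64) = 2.25 × 10^-2 M
(x/C₀ = 1.4% < 5%, so the approximation holds.)
pH = −log[H+] = −log(2.25 × 10^-2) = 1.65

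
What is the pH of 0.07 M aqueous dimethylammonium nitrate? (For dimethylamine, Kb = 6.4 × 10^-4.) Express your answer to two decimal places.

pH = 5.98

(CH3)2NH2+ is the conjugate acid of the weak base (CH3)2NH.
Ka = Kw/Kb = 1.0×10^-14 / 6.4 × 10^-4 = 1.56 × 10^-11
Ka = [H+]²/(0.07 − [H+]) = 1.56 × 10^-11
Since Ka ≪ C₀, [H+] ≈ √(Ka·C₀) = 1.04 × 10^-6 M.
Check: 0.0015% ionized — well under 5%, approximation valid.
pH = −log(1.04 × 10^-6) = 5.98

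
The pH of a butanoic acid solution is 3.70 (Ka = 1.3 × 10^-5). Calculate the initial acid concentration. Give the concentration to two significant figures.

[H+] = 10^(-3.70) = 2.00 × 10^-4 M = x
Ka = x²/(C₀ − x) ⇒ C₀ = x + x²/Ka
C₀ = 2.00 × 10^-4 + (2.00 × 10^-4)²/(1.3 × 10^-5) = 3.28 × 10^-3 M

C₀ = 3.3 × 10^-3 M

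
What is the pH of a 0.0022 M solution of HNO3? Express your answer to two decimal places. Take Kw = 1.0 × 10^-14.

pH = 2.66

HNO3 is a strong acid and dissociates completely, so [H+] = 0.0022 M.
pH = -log(0.0022) = 2.66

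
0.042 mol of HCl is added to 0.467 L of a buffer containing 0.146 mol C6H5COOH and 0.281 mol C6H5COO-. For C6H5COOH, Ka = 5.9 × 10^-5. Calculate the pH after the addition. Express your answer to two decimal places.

After neutralization: n(C6H5COOH) = 0.188 mol, n(C6H5COO-) = 0.239 mol.
pKa = −log(5.9 × 10^-5) = 4.229
Henderson–Hasselbalch with mole ratio 0.239/0.188: pH = 4.229 + (+0.104)

pH = 4.33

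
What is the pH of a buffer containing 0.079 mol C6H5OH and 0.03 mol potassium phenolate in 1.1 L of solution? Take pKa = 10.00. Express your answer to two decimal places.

pH = pKa + log([A⁻]/[HA]) = 10.00 + log(0.03/0.079)
pH = 10.00 + (-0.421) = 9.58

pH = 9.58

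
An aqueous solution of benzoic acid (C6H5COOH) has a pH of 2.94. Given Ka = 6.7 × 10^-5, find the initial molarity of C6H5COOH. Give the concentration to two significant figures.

[H+] = 10^(-2.94) = 1.15 × 10^-3 M = x
Ka = x²/(C₀ − x) ⇒ C₀ = x + x²/Ka
C₀ = 1.15 × 10^-3 + (1.15 × 10^-3)²/(6.7 × 10^-5) = 2.09 × 10^-2 M

C₀ = 2.1 × 10^-2 M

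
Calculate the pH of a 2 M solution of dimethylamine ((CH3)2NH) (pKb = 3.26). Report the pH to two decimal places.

(CH3)2NH + H2O ⇌ (CH3)2NH2+ + OH-
Kb = 10^(−3.26) = 5.50 × 10^-4
From the ICE table, Kb = x²/(2 − x) = 5.50 × 10^-4.
Assume x ≪ 2: x ≈ √(5.50 × 10^-4 × 2) = 3.32 × 10^-2 M
Check: 1.7% ionized — well under 5%, approximation valid.
pOH = −log(3.32 × 10^-2) = 1.48; pH = 14.00 − 1.48 = 12.52

pH = 12.52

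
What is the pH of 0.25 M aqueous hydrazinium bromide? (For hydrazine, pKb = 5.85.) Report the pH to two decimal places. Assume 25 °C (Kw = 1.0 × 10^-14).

N2H5+ is the conjugate acid of the weak base N2H4.
Kb = 10^(−5.85) = 1.41 × 10^-6
Ka = Kw/Kb = 1.0×10^-14 / 1.41 × 10^-6 = 7.09 × 10^-9
Ka = [H+]²/(0.25 − [H+]) = 7.09 × 10^-9
Assume [H+] ≪ 0.25: [H+] ≈ √(7.09 × 10^-9 × 0.25) = 4.21 × 10^-5 M
pH = −log[H+] = −log(4.21 × 10^-5) = 4.38

pH = 4.38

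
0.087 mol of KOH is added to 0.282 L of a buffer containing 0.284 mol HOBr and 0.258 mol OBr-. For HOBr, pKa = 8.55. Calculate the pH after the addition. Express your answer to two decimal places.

OH- converts HOBr to OBr-: HOBr → 0.197 mol, OBr- → 0.345 mol.
Henderson–Hasselbalch with mole ratio 0.345/0.197: pH = 8.55 + (+0.243)

pH = 8.79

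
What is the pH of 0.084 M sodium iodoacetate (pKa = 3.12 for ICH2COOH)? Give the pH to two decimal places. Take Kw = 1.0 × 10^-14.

ICH2COO- is the conjugate base of the weak acid ICH2COOH.
Ka = 10^(−3.12) = 7.59 × 10^-4
Kb = Kw/Ka = 1.0×10^-14 / 7.59 × 10^-4 = 1.32 × 10^-11
Kb = [OH-]²/(0.084 − [OH-]) = 1.32 × 10^-11
Assume [OH-] ≪ 0.084: [OH-] ≈ √(1.32 × 10^-11 × 0.084) = 1.05 × 10^-6 M
([OH-]/C₀ = 0.0013% < 5%, so the approximation holds.)
pOH = 5.98, so pH = 14.00 − pOH = 8.02

pH = 8.02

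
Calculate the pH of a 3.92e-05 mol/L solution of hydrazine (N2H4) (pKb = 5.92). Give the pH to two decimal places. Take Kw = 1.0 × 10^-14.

pH = 8.80

N2H4 + H2O ⇌ N2H5+ + OH-
Kb = 10^(−5.92) = 1.20 × 10^-6
From the ICE table, Kb = x²/(3.92e-05 − x) = 1.20 × 10^-6.
The 5% rule fails; solving x² + Kb·x − Kb·C₀ = 0 exactly:
x = [−1.2e-06 + √(1.2e-06² + 1.88e-10)]/2 = 6.28 × 10^-6 M
pOH = −log(6.28 × 10^-6) = 5.20; pH = 14.00 − 5.20 = 8.80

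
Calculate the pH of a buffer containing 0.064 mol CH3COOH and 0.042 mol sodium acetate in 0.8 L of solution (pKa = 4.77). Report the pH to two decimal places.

pH = 4.59

Henderson–Hasselbalch: pH = pKa + log([CH3COO-]/[CH3COOH]) = 4.77 + log(0.042/0.064)
pH = 4.77 + (-0.183) = 4.59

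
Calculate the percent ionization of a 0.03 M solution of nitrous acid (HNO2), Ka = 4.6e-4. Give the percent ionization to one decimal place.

HNO2 ⇌ NO2- + H+; let x = [H+] at equilibrium.
Ka = x²/(C₀ − x); solving the quadratic gives x = 3.49 × 10^-3 M.
Fraction ionized = 3.49 × 10^-3 / 0.03 = 0.1163 → 11.6%

11.6%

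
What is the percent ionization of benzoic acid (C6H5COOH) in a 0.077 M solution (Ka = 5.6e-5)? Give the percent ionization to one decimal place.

2.7%

C6H5COOH ⇌ C6H5COO- + H+; let x = [H+] at equilibrium.
x ≈ √(Ka·C₀) = √(5.6 × 10^-5 × 0.077) = 2.08 × 10^-3 M
Fraction ionized = 2.08 × 10^-3 / 0.077 = 0.0270 → 2.7%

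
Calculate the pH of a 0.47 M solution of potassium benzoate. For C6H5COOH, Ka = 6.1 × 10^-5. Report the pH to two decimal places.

pH = 8.94

C6H5COO- is the conjugate base of the weak acid C6H5COOH.
Kb = Kw/Ka = 1.0×10^-14 / 6.1 × 10^-5 = 1.64 × 10^-10
From the ICE table, Kb = [OH-]²/(0.47 − [OH-]) = 1.64 × 10^-10.
Assume [OH-] ≪ 0.47: [OH-] ≈ √(1.64 × 10^-10 × 0.47) = 8.78 × 10^-6 M
pOH = 5.06, so pH = 14.00 − pOH = 8.94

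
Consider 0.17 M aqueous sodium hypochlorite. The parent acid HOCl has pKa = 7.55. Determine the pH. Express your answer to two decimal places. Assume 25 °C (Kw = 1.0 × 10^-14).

OCl- is the conjugate base of the weak acid HOCl.
Ka = 10^(−7.55) = 2.82 × 10^-8
Kb = Kw/Ka = 1.0×10^-14 / 2.82 × 10^-8 = 3.55 × 10^-7
Kb = x²/(0.17 − x) = 3.55 × 10^-7
Since Kb ≪ C₀, x ≈ √(Kb·C₀) = 2.46 × 10^-4 M.
(x/C₀ = 0.14% < 5%, so the approximation holds.)
pOH = 3.61, so pH = 14.00 − pOH = 10.39

pH = 10.39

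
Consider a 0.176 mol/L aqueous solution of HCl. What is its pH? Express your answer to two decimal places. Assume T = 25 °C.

HCl is a strong acid and dissociates completely, so [H+] = 0.176 M.
pH = -log(0.176) = 0.75

pH = 0.75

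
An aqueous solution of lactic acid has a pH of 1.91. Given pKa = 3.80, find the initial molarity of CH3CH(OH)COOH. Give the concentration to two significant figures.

C₀ = 9.7 × 10^-1 M

[H+] = 10^(-1.91) = 1.23 × 10^-2 M = x
Ka = 10^(−3.80) = 1.58 × 10^-4
Ka = x²/(C₀ − x) ⇒ C₀ = x + x²/Ka
C₀ = 1.23 × 10^-2 + (1.23 × 10^-2)²/(1.58 × 10^-4) = 9.70 × 10^-1 M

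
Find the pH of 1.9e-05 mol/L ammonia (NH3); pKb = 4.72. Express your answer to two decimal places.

NH3 + H2O ⇌ NH4+ + OH-
Kb = 10^(−4.72) = 1.91 × 10^-5
Kb = [OH-]²/(1.9e-05 − [OH-]) = 1.91 × 10^-5
Here C₀/Kb ≈ 0.995, so the small-[OH-] approximation fails. Use the quadratic:
[OH-] = [−1.91e-05 + √(1.91e-05² + 1.45e-09)]/2 = 1.18 × 10^-5 M
pOH = −log(1.18 × 10^-5) = 4.93; pH = 14.00 − 4.93 = 9.07

pH = 9.07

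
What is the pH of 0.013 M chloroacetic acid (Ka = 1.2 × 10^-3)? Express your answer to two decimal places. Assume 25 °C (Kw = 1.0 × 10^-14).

pH = 2.47

ClCH2COOH ⇌ ClCH2COO- + H+
Let x = [H+] at equilibrium. Ka = x²/(0.013 − x).
Here C₀/Ka ≈ 10.8, so the small-x approximation fails. Use the quadratic:
x = [−0.0012 + √(0.0012² + 6.24e-05)]/2 = 3.39 × 10^-3 M
pH = −log[H+] = −log(3.39 × 10^-3) = 2.47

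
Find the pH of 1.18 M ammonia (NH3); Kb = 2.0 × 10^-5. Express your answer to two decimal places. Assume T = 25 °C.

pH = 11.69

NH3 + H2O ⇌ NH4+ + OH-
From the ICE table, Kb = [OH-]²/(1.18 − [OH-]) = 2.0 × 10^-5.
Assume [OH-] ≪ 1.18: [OH-] ≈ √(2.0 × 10^-5 × 1.18) = 4.86 × 10^-3 M
([OH-]/C₀ = 0.41% < 5%, so the approximation holds.)
pOH = −log(4.86 × 10^-3) = 2.31; pH = 14.00 − 2.31 = 11.69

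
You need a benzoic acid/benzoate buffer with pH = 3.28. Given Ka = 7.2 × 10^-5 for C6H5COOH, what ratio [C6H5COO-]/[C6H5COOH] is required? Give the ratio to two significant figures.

ratio = 0.14

pKa = -log(7.2 × 10^-5) = 4.143
pH = pKa + log(r) ⇒ log(r) = 3.28 − 4.143 = -0.863
r = [C6H5COO-]/[C6H5COOH] = 10^(-0.863) = 0.137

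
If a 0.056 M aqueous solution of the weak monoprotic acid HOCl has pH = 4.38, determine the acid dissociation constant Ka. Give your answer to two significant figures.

Ka = 3.1 × 10^-8

[H+] = 10^(-4.38) = 4.17 × 10^-5 M
At equilibrium [HA] = 0.056 − 4.17 × 10^-5 = 5.60 × 10^-2 M
Ka = [H+][A-]/[HA] = (4.17 × 10^-5)² / 5.60 × 10^-2 = 3.1 × 10^-8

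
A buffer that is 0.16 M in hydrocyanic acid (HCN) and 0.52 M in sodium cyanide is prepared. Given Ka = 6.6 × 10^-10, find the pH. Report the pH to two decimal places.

pH = 9.69

pKa = −log(6.6 × 10^-10) = 9.180
Henderson–Hasselbalch: pH = pKa + log([CN-]/[HCN]) = 9.180 + log(0.52/0.16)
pH = 9.180 + (+0.512) = 9.69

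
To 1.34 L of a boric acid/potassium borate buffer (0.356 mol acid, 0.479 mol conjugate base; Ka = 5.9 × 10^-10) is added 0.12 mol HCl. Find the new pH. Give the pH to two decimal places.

After neutralization: n(B(OH)3) = 0.476 mol, n(B(OH)4-) = 0.359 mol.
pKa = −log(5.9 × 10^-10) = 9.229
pH = pKa + log([A⁻]/[HA]) = 9.229 + log(0.359/0.476) = 9.229 -0.123

pH = 9.11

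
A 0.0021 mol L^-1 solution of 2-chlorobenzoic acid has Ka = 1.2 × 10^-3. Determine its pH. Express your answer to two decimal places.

pH = 2.96

ClC6H4COOH ⇌ ClC6H4COO- + H+
Ka = [H+]²/(0.0021 − [H+]) = 1.2 × 10^-3
The 5% rule fails; solving [H+]² + Ka·[H+] − Ka·C₀ = 0 exactly:
[H+] = (−Ka + √(Ka² + 4·Ka·C₀))/2 = 1.10 × 10^-3 M
pH = −log[H+] = −log(1.10 × 10^-3) = 2.96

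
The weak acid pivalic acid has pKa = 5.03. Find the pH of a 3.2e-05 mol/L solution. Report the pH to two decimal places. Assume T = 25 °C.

pH = 4.88

(CH3)3CCOOH ⇌ (CH3)3CCOO- + H+
Ka = 10^(−5.03) = 9.33 × 10^-6
Ka = [H+]²/(3.2e-05 − [H+]) = 9.33 × 10^-6
[H+] is not negligible relative to C₀; solve [H+]² + 9.33e-06·[H+] − 2.99e-10 = 0.
[H+] = [−9.33e-06 + √(9.33e-06² + 1.19e-09)]/2 = 1.32 × 10^-5 M
pH = −log[H+] = −log(1.32 × 10^-5) = 4.88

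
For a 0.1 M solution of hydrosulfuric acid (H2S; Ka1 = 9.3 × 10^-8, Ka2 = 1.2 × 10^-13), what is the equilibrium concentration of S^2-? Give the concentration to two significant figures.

1.2 × 10^-13 M

First ionization gives [H+] ≈ [HS-] = 9.64 × 10^-5 M.
Second step: Ka2 = [H+][S^2-]/[HS-] ≈ [S^2-] (since [H+] ≈ [HS-]).
So [S^2-] ≈ Ka2.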